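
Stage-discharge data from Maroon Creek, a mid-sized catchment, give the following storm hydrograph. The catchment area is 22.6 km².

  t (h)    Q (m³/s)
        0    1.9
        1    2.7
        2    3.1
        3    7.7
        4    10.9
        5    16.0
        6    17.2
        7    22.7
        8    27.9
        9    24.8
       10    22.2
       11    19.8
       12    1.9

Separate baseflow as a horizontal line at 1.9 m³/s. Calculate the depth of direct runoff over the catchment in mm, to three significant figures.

Direct runoff: 0.0, 0.8, 1.2, 5.8, 9.0, 14.1, 15.3, 20.8, 26.0, 22.9, 20.3, 17.9, 0.0 m³/s; ΣQ_DR = 154.1 m³/s.
V = ΣQ_DR · Δt = 154.1 × 3600 s = 5.548 × 10^5 m³.
Over A = 22.6 km², depth = V / A = 24.5 mm.

d ≈ 24.5 mm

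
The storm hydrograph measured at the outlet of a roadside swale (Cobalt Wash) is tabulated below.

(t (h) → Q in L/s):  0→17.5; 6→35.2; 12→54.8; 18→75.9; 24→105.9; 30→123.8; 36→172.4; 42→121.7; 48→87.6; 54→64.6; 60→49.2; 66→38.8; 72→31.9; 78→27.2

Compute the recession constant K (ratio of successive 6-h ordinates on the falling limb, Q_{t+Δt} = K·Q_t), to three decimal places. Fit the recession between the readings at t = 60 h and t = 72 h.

K ≈ 0.805

Using the recession-limb readings at t = 60 h and t = 72 h: Q falls from 49.2 to 31.9 L/s over 2 intervals.
K = (Q₂/Q₁)^(1/2) = (31.9/49.2)^(1/2) = 0.805.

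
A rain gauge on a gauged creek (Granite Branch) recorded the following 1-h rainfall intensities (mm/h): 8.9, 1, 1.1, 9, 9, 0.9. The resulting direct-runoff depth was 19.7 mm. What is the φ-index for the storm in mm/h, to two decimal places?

Only the 3 blocks with intensity above φ contribute runoff: 8.9, 9, 9 mm/h.
Σ(I−φ)·Δt = d  ⇒  (8.9+9+9 − 3φ)·1 = 19.7
φ = (26.90 − 19.7/1) / 3 = 2.40 mm/h.

φ ≈ 2.40 mm/h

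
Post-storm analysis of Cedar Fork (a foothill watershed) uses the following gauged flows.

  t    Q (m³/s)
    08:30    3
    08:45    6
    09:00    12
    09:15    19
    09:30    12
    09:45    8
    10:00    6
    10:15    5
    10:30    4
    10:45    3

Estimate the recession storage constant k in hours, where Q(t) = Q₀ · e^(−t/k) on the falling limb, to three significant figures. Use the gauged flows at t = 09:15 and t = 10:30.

On the falling limb, Q drops from 19 to 4 m³/s between t = 09:15 and t = 10:30 (Δt = 1.25 h).
k = −Δt / ln(Q₂/Q₁) = −1.25 / ln(4/19) = 0.802 h.

k ≈ 0.802 h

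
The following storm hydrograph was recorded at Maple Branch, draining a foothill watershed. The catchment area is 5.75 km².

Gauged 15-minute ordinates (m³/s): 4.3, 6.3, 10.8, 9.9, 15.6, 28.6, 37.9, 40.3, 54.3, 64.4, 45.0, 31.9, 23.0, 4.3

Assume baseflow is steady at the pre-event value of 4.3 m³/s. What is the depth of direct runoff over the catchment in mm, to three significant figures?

Direct runoff: 0.0, 2.0, 6.5, 5.6, 11.3, 24.3, 33.6, 36.0, 50.0, 60.1, 40.7, 27.6, 18.7, 0.0 m³/s; ΣQ_DR = 316.4 m³/s.
V = ΣQ_DR · Δt = 316.4 × 900 s = 2.848 × 10^5 m³.
Over A = 5.75 km², depth = V / A = 49.5 mm.

d ≈ 49.5 mm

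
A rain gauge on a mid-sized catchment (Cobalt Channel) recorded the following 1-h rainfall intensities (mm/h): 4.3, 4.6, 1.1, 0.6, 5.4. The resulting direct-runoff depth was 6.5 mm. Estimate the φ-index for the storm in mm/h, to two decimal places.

Only the 3 blocks with intensity above φ contribute runoff: 4.3, 4.6, 5.4 mm/h.
Σ(I−φ)·Δt = d  ⇒  (4.3+4.6+5.4 − 3φ)·1 = 6.5
φ = (14.30 − 6.5/1) / 3 = 2.60 mm/h.

φ ≈ 2.60 mm/h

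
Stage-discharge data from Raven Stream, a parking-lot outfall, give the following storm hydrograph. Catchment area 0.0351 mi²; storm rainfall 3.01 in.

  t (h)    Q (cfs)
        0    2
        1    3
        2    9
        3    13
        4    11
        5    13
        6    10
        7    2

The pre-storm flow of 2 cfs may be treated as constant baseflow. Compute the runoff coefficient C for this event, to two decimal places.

C ≈ 0.69

ΣQ_DR = 47.00 cfs; V = ΣQ_DR·Δt = 1.692 × 10^5 ft³.
Runoff depth d = V / A = 2.075 in.
C = d / P = 2.075 / 3.01 = 0.69.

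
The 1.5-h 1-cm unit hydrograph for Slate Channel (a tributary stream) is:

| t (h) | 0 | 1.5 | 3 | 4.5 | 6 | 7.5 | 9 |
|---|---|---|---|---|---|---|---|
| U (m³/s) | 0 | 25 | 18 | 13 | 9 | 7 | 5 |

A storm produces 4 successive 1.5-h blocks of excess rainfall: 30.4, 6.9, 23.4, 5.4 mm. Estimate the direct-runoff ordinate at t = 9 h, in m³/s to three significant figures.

By discrete convolution, Q_j = Σ (P_i / 10 mm) · U_{j−i}.
At t = 9 h (j=6): Q = (30.4/10)·5 + (6.9/10)·7 + (23.4/10)·9 + (5.4/10)·13 = 48.1 m³/s.

Q ≈ 48.1 m³/s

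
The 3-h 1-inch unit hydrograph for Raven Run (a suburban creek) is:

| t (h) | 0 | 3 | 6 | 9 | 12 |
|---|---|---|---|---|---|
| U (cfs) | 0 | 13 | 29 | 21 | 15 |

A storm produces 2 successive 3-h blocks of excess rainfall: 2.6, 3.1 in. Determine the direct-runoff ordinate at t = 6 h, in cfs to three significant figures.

Q ≈ 116 cfs

By discrete convolution, Q_j = Σ (P_i / 1 in) · U_{j−i}.
At t = 6 h (j=2): Q = (2.6/1)·29 + (3.1/1)·13 = 116 cfs.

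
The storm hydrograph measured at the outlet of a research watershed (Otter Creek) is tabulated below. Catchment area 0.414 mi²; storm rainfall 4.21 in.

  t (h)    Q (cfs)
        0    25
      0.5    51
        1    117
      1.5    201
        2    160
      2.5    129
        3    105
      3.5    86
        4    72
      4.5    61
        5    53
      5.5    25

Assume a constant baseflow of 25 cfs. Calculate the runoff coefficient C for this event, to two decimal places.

ΣQ_DR = 785.0 cfs; V = ΣQ_DR·Δt = 1.413 × 10^6 ft³.
Runoff depth d = V / A = 1.469 in.
C = d / P = 1.469 / 4.21 = 0.35.

C ≈ 0.35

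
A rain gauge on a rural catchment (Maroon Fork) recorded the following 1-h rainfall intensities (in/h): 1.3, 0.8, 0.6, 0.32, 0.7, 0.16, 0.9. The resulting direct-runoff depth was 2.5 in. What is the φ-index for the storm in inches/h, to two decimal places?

Only the 5 blocks with intensity above φ contribute runoff: 1.3, 0.8, 0.6, 0.7, 0.9 in/h.
Σ(I−φ)·Δt = d  ⇒  (1.3+0.8+0.6+0.7+0.9 − 5φ)·1 = 2.5
φ = (4.300 − 2.5/1) / 5 = 0.36 in/h.

φ ≈ 0.36 in/h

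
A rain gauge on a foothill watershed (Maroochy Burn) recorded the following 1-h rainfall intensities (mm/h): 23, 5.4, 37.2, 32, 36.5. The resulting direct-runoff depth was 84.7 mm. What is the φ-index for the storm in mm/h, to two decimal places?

Only the 4 blocks with intensity above φ contribute runoff: 23, 37.2, 32, 36.5 mm/h.
Σ(I−φ)·Δt = d  ⇒  (23+37.2+32+36.5 − 4φ)·1 = 84.7
φ = (128.7 − 84.7/1) / 4 = 11.00 mm/h.

φ ≈ 11.00 mm/h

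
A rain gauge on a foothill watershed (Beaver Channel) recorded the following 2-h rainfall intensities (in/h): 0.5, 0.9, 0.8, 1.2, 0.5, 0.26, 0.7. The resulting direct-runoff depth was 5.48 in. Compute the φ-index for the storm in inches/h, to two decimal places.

Only the 6 blocks with intensity above φ contribute runoff: 0.5, 0.9, 0.8, 1.2, 0.5, 0.7 in/h.
Σ(I−φ)·Δt = d  ⇒  (0.5+0.9+0.8+1.2+0.5+0.7 − 6φ)·2 = 5.48
φ = (4.600 − 5.48/2) / 6 = 0.31 in/h.

φ ≈ 0.31 in/h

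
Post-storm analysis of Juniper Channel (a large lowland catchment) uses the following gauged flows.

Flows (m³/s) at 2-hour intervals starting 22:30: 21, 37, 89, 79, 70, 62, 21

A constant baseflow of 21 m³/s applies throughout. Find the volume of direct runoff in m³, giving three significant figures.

Direct-runoff ordinates (Q − Q_b): 0.0, 16.0, 68.0, 58.0, 49.0, 41.0, 0.0 m³/s.
ΣQ_DR = 232.0 m³/s.
With Δt = 2 h = 7200 s, V = ΣQ_DR · Δt = 232.0 × 7200 = 1.67 × 10^6 m³.

V ≈ 1.67 × 10^6 m³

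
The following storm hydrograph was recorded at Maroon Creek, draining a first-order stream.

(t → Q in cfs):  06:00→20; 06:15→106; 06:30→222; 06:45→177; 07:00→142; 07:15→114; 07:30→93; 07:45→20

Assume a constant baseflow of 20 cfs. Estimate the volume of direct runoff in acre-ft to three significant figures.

Direct-runoff ordinates (Q − Q_b): 0.0, 86.0, 202.0, 157.0, 122.0, 94.0, 73.0, 0.0 cfs.
ΣQ_DR = 734.0 cfs.
With Δt = 0.25 h = 900 s, V = ΣQ_DR · Δt = 734.0 × 900 = 6.61 × 10^5 ft³ = 15.2 acre-ft.

V ≈ 15.2 acre-ft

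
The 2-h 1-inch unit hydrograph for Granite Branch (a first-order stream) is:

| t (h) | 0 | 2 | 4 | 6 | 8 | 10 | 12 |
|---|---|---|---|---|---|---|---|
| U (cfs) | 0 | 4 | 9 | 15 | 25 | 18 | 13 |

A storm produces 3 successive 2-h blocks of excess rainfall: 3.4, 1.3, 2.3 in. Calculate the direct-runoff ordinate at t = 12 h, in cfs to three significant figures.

Q ≈ 125 cfs

By discrete convolution, Q_j = Σ (P_i / 1 in) · U_{j−i}.
At t = 12 h (j=6): Q = (3.4/1)·13 + (1.3/1)·18 + (2.3/1)·25 = 125 cfs.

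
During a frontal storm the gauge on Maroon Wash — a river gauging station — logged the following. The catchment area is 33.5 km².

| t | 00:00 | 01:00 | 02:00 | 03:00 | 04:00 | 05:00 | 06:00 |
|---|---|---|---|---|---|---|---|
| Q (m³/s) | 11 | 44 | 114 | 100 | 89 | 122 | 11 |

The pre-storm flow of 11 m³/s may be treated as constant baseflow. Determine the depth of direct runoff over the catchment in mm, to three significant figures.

d ≈ 44.5 mm

Direct runoff: 0.0, 33.0, 103.0, 89.0, 78.0, 111.0, 0.0 m³/s; ΣQ_DR = 414.0 m³/s.
V = ΣQ_DR · Δt = 414.0 × 3600 s = 1.490 × 10^6 m³.
Over A = 33.5 km², depth = V / A = 44.5 mm.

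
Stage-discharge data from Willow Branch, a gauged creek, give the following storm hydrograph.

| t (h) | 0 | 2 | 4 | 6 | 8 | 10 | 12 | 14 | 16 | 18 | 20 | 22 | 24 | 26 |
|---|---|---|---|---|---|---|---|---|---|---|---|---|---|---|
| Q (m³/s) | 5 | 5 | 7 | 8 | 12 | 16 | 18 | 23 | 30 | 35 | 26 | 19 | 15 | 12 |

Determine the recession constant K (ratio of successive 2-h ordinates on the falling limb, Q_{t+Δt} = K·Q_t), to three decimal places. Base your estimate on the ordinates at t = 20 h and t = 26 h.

K ≈ 0.773

Using the recession-limb readings at t = 20 h and t = 26 h: Q falls from 26 to 12 m³/s over 3 intervals.
K = (Q₂/Q₁)^(1/3) = (12/26)^(1/3) = 0.773.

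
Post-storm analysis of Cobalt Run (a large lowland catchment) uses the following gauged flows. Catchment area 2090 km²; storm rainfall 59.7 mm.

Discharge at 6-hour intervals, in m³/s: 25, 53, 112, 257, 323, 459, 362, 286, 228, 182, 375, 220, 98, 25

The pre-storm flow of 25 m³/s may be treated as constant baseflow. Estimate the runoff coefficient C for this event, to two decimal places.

C ≈ 0.46

ΣQ_DR = 2655 m³/s; V = ΣQ_DR·Δt = 5.735 × 10^7 m³.
Runoff depth d = V / A = 27.44 mm.
C = d / P = 27.44 / 59.7 = 0.46.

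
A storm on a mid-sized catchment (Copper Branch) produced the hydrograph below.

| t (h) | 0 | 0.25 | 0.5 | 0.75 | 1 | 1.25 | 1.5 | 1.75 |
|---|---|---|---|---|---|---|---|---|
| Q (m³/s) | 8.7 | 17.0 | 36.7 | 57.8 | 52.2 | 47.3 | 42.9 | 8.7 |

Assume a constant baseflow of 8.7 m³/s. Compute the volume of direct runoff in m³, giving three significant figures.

Direct-runoff ordinates (Q − Q_b): 0.0, 8.3, 28.0, 49.1, 43.5, 38.6, 34.2, 0.0 m³/s.
ΣQ_DR = 201.7 m³/s.
With Δt = 0.25 h = 900 s, V = ΣQ_DR · Δt = 201.7 × 900 = 1.82 × 10^5 m³.

V ≈ 1.82 × 10^5 m³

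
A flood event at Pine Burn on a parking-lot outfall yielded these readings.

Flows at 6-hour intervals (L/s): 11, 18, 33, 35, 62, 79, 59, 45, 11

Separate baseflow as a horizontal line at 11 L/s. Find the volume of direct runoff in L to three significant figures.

Direct-runoff ordinates (Q − Q_b): 0.0, 7.0, 22.0, 24.0, 51.0, 68.0, 48.0, 34.0, 0.0 L/s.
ΣQ_DR = 254.0 L/s.
With Δt = 6 h = 21600 s, V = ΣQ_DR · Δt = 254.0 × 21600 = 5.49 × 10^6 L.

V ≈ 5.49 × 10^6 L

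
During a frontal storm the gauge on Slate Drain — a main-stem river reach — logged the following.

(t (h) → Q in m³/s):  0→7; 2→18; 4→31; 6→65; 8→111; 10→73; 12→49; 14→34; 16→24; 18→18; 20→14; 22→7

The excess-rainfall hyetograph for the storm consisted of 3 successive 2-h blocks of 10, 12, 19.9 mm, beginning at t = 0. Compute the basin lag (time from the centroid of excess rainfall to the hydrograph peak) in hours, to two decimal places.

t_L ≈ 4.53 h

Centroid of excess rainfall: t_c = Σ P_i·t̄_i / ΣP_i = 3.4726 h (block centres at 1, 3, 5 h).
Hydrograph peak occurs at t = 8 h, so basin lag t_L = 8 − 3.4726 = 4.53 h.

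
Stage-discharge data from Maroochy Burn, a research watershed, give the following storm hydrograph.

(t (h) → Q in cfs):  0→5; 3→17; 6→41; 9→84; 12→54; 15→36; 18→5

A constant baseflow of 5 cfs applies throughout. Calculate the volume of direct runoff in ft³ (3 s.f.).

V ≈ 2.24 × 10^6 ft³

Direct-runoff ordinates (Q − Q_b): 0.0, 12.0, 36.0, 79.0, 49.0, 31.0, 0.0 cfs.
ΣQ_DR = 207.0 cfs.
With Δt = 3 h = 10800 s, V = ΣQ_DR · Δt = 207.0 × 10800 = 2.24 × 10^6 ft³.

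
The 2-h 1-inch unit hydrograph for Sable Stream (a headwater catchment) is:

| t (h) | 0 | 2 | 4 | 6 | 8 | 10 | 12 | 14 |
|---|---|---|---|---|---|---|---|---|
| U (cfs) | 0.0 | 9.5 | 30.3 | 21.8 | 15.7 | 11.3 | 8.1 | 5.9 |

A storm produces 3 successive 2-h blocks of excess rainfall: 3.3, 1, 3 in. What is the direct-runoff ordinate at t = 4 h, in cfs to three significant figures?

By discrete convolution, Q_j = Σ (P_i / 1 in) · U_{j−i}.
At t = 4 h (j=2): Q = (3.3/1)·30.3 + (1/1)·9.5 + (3/1)·0.0 = 109 cfs.

Q ≈ 109 cfs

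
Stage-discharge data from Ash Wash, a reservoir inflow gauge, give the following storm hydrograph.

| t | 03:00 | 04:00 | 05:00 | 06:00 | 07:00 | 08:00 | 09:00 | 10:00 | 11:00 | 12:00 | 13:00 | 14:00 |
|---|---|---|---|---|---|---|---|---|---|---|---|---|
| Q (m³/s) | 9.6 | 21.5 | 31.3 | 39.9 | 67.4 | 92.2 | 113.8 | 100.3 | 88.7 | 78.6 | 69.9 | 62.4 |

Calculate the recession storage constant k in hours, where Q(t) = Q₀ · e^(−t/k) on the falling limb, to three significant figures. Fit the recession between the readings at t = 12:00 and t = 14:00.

k ≈ 8.67 h

On the falling limb, Q drops from 78.6 to 62.4 m³/s between t = 12:00 and t = 14:00 (Δt = 2 h).
k = −Δt / ln(Q₂/Q₁) = −2 / ln(62.4/78.6) = 8.67 h.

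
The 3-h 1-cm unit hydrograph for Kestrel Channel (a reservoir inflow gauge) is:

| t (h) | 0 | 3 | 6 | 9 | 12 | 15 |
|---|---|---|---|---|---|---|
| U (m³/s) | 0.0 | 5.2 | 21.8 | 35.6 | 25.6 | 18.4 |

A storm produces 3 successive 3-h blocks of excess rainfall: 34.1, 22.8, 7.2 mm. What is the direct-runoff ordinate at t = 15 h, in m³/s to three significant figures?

By discrete convolution, Q_j = Σ (P_i / 10 mm) · U_{j−i}.
At t = 15 h (j=5): Q = (34.1/10)·18.4 + (22.8/10)·25.6 + (7.2/10)·35.6 = 147 m³/s.

Q ≈ 147 m³/s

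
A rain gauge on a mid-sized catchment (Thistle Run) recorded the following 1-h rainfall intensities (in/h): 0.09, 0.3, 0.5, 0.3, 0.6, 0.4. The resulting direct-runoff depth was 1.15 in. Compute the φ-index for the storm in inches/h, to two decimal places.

φ ≈ 0.19 in/h

Only the 5 blocks with intensity above φ contribute runoff: 0.3, 0.5, 0.3, 0.6, 0.4 in/h.
Σ(I−φ)·Δt = d  ⇒  (0.3+0.5+0.3+0.6+0.4 − 5φ)·1 = 1.15
φ = (2.100 − 1.15/1) / 5 = 0.19 in/h.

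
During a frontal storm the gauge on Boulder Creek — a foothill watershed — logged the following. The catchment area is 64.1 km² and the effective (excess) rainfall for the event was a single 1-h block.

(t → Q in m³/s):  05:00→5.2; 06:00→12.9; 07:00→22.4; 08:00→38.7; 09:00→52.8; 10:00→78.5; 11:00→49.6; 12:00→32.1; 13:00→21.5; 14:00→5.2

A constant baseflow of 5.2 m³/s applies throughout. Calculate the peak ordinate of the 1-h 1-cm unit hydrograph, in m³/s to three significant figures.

U_p ≈ 48.9 m³/s

Direct runoff: 0.0, 7.7, 17.2, 33.5, 47.6, 73.3, 44.4, 26.9, 16.3, 0.0 m³/s; ΣQ_DR = 266.9 m³/s, peak = 73.3 m³/s.
Runoff depth d = ΣQ_DR·Δt / A = 266.9 × 3600 / (64.1 km²) = 14.99 mm.
The 1-cm UH is the DRH scaled by (10 mm)/d, so U_p = 73.3 × 10/14.99 = 48.9 m³/s.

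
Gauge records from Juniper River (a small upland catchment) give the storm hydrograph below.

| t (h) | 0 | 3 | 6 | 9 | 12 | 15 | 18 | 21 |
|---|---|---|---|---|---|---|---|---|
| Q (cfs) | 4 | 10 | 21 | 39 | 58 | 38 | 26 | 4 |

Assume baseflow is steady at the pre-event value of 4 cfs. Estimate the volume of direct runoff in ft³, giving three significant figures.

Direct-runoff ordinates (Q − Q_b): 0.0, 6.0, 17.0, 35.0, 54.0, 34.0, 22.0, 0.0 cfs.
ΣQ_DR = 168.0 cfs.
With Δt = 3 h = 10800 s, V = ΣQ_DR · Δt = 168.0 × 10800 = 1.81 × 10^6 ft³.

V ≈ 1.81 × 10^6 ft³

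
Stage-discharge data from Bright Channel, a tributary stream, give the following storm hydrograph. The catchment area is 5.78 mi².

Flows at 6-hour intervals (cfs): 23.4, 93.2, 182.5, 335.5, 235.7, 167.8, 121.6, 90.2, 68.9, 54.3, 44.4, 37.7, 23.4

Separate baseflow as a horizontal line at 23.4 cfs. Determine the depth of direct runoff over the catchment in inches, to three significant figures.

d ≈ 1.89 in

Direct runoff: 0.0, 69.8, 159.1, 312.1, 212.3, 144.4, 98.2, 66.8, 45.5, 30.9, 21.0, 14.3, 0.0 cfs; ΣQ_DR = 1174 cfs.
V = ΣQ_DR · Δt = 1174 × 21600 s = 2.537 × 10^7 ft³.
Over A = 5.78 mi², depth = V / A = 1.89 in.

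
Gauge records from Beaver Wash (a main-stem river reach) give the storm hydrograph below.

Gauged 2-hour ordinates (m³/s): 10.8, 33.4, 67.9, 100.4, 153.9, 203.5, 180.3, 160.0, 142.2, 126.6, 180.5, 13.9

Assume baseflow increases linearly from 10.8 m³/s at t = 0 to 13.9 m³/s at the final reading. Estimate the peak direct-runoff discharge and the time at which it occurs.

Subtracting baseflow gives direct-runoff ordinates: 0.00, 22.32, 56.54, 88.75, 141.97, 191.29, 167.81, 147.23, 129.15, 113.26, 166.88, 0.00 m³/s.
The maximum is 191.29 m³/s, occurring at the reading for t = 10 h.

Q_p = 191.29 m³/s at t = 10 h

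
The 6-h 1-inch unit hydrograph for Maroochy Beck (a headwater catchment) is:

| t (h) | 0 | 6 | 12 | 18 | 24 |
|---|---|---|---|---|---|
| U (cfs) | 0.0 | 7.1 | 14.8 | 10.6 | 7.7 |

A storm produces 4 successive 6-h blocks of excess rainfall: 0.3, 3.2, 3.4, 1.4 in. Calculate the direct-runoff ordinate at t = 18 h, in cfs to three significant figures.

Q ≈ 74.7 cfs

By discrete convolution, Q_j = Σ (P_i / 1 in) · U_{j−i}.
At t = 18 h (j=3): Q = (0.3/1)·10.6 + (3.2/1)·14.8 + (3.4/1)·7.1 + (1.4/1)·0.0 = 74.7 cfs.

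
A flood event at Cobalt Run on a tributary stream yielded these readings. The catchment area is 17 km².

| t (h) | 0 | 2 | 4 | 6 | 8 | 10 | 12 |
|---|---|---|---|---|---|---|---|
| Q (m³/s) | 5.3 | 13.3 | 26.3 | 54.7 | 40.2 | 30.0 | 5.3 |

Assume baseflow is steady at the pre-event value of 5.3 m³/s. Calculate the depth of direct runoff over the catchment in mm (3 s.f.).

Direct runoff: 0.0, 8.0, 21.0, 49.4, 34.9, 24.7, 0.0 m³/s; ΣQ_DR = 138.0 m³/s.
V = ΣQ_DR · Δt = 138.0 × 7200 s = 9.936 × 10^5 m³.
Over A = 17 km², depth = V / A = 58.4 mm.

d ≈ 58.4 mm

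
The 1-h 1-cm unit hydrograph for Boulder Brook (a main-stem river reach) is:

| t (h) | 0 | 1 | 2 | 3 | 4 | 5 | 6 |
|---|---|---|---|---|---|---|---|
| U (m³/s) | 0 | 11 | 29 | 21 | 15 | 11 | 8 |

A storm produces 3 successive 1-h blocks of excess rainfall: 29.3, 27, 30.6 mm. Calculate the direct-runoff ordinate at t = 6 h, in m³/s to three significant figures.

By discrete convolution, Q_j = Σ (P_i / 10 mm) · U_{j−i}.
At t = 6 h (j=6): Q = (29.3/10)·8 + (27/10)·11 + (30.6/10)·15 = 99.0 m³/s.

Q ≈ 99.0 m³/s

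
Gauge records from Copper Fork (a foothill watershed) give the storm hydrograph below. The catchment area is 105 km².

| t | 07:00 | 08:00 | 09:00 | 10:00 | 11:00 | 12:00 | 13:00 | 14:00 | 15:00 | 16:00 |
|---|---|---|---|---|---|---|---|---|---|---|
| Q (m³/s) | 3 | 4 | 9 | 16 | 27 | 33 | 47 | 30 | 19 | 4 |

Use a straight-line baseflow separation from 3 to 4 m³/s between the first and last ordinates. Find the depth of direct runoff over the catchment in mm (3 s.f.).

d ≈ 5.38 mm

Direct runoff: 0.00, 0.89, 5.78, 12.67, 23.56, 29.44, 43.33, 26.22, 15.11, 0.00 m³/s; ΣQ_DR = 157.0 m³/s.
V = ΣQ_DR · Δt = 157.0 × 3600 s = 5.652 × 10^5 m³.
Over A = 105 km², depth = V / A = 5.38 mm.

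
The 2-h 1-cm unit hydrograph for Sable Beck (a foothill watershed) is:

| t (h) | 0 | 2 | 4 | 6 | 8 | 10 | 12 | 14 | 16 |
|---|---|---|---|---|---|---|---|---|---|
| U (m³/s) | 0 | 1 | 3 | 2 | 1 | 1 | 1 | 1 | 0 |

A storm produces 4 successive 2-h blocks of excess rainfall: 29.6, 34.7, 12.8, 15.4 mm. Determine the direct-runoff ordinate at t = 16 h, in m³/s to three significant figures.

Q ≈ 6.29 m³/s

By discrete convolution, Q_j = Σ (P_i / 10 mm) · U_{j−i}.
At t = 16 h (j=8): Q = (29.6/10)·0 + (34.7/10)·1 + (12.8/10)·1 + (15.4/10)·1 = 6.29 m³/s.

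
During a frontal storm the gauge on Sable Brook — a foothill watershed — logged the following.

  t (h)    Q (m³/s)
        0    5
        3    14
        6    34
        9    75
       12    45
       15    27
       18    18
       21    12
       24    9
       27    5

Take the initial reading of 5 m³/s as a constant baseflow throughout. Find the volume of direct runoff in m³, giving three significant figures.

V ≈ 2.10 × 10^6 m³

Direct-runoff ordinates (Q − Q_b): 0.0, 9.0, 29.0, 70.0, 40.0, 22.0, 13.0, 7.0, 4.0, 0.0 m³/s.
ΣQ_DR = 194.0 m³/s.
With Δt = 3 h = 10800 s, V = ΣQ_DR · Δt = 194.0 × 10800 = 2.10 × 10^6 m³.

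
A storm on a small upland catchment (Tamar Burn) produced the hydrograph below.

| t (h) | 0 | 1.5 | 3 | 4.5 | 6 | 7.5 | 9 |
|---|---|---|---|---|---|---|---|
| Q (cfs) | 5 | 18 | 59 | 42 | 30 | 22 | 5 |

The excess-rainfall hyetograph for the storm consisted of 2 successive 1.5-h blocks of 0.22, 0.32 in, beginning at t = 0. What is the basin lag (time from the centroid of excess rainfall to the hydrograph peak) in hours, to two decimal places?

t_L ≈ 1.36 h

Centroid of excess rainfall: t_c = Σ P_i·t̄_i / ΣP_i = 1.6389 h (block centres at 0.75, 2.25 h).
Hydrograph peak occurs at t = 3 h, so basin lag t_L = 3 − 1.6389 = 1.36 h.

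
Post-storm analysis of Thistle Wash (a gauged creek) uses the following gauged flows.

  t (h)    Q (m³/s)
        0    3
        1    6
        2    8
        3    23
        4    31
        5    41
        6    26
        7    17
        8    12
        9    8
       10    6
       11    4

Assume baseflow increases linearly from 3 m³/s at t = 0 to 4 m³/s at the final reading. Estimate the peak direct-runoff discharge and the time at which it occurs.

Subtracting baseflow gives direct-runoff ordinates: 0.00, 2.91, 4.82, 19.73, 27.64, 37.55, 22.45, 13.36, 8.27, 4.18, 2.09, 0.00 m³/s.
The maximum is 37.55 m³/s, occurring at the reading for t = 5 h.

Q_p = 37.55 m³/s at t = 5 h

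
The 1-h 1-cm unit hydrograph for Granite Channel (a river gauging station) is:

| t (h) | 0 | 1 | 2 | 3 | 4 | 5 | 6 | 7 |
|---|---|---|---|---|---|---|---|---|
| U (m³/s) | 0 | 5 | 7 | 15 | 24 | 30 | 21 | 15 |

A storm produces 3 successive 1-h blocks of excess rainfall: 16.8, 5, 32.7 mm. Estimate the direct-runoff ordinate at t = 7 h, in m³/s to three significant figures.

By discrete convolution, Q_j = Σ (P_i / 10 mm) · U_{j−i}.
At t = 7 h (j=7): Q = (16.8/10)·15 + (5/10)·21 + (32.7/10)·30 = 134 m³/s.

Q ≈ 134 m³/s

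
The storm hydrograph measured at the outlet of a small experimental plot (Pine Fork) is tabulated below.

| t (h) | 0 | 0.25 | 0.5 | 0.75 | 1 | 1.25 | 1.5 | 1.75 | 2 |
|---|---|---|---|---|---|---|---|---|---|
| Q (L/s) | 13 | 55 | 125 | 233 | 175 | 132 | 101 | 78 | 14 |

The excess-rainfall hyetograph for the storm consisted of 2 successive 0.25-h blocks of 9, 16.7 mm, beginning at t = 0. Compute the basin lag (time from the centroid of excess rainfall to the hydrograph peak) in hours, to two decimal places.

t_L ≈ 0.46 h

Centroid of excess rainfall: t_c = Σ P_i·t̄_i / ΣP_i = 0.2875 h (block centres at 0.125, 0.375 h).
Hydrograph peak occurs at t = 0.75 h, so basin lag t_L = 0.75 − 0.2875 = 0.46 h.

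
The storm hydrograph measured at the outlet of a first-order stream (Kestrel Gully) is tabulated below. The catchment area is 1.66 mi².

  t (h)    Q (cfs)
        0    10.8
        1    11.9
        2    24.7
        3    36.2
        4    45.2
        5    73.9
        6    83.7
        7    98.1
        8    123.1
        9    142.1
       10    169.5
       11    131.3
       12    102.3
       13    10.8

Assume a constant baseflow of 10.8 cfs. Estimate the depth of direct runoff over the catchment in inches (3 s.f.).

Direct runoff: 0.0, 1.1, 13.9, 25.4, 34.4, 63.1, 72.9, 87.3, 112.3, 131.3, 158.7, 120.5, 91.5, 0.0 cfs; ΣQ_DR = 912.4 cfs.
V = ΣQ_DR · Δt = 912.4 × 3600 s = 3.285 × 10^6 ft³.
Over A = 1.66 mi², depth = V / A = 0.852 in.

d ≈ 0.852 in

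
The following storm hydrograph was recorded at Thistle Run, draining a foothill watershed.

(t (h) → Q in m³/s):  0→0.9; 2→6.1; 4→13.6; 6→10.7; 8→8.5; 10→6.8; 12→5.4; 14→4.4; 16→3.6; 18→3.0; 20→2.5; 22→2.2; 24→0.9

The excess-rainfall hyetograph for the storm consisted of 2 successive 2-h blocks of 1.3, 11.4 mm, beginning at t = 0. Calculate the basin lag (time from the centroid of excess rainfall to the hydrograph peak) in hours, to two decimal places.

Centroid of excess rainfall: t_c = Σ P_i·t̄_i / ΣP_i = 2.7953 h (block centres at 1, 3 h).
Hydrograph peak occurs at t = 4 h, so basin lag t_L = 4 − 2.7953 = 1.20 h.

t_L ≈ 1.20 h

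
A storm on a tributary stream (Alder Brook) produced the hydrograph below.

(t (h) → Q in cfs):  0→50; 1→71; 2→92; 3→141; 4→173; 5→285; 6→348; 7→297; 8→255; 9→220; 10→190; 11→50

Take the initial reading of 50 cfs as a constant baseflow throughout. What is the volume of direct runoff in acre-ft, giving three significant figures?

Direct-runoff ordinates (Q − Q_b): 0.0, 21.0, 42.0, 91.0, 123.0, 235.0, 298.0, 247.0, 205.0, 170.0, 140.0, 0.0 cfs.
ΣQ_DR = 1572 cfs.
With Δt = 1 h = 3600 s, V = ΣQ_DR · Δt = 1572 × 3600 = 5.66 × 10^6 ft³ = 130 acre-ft.

V ≈ 130 acre-ft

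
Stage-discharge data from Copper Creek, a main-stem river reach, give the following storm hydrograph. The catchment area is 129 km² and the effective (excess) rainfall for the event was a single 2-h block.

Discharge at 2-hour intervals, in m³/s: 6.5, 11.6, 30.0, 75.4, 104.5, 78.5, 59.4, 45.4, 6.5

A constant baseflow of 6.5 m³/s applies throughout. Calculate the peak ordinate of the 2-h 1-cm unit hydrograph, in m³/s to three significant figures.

Direct runoff: 0.0, 5.1, 23.5, 68.9, 98.0, 72.0, 52.9, 38.9, 0.0 m³/s; ΣQ_DR = 359.3 m³/s, peak = 98.0 m³/s.
Runoff depth d = ΣQ_DR·Δt / A = 359.3 × 7200 / (129 km²) = 20.05 mm.
The 1-cm UH is the DRH scaled by (10 mm)/d, so U_p = 98.0 × 10/20.05 = 48.9 m³/s.

U_p ≈ 48.9 m³/s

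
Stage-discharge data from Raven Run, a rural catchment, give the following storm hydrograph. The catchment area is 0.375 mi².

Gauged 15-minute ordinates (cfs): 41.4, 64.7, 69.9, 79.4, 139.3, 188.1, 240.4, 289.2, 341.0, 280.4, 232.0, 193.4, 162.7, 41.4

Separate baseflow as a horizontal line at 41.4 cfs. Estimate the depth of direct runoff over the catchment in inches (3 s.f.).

d ≈ 1.84 in

Direct runoff: 0.0, 23.3, 28.5, 38.0, 97.9, 146.7, 199.0, 247.8, 299.6, 239.0, 190.6, 152.0, 121.3, 0.0 cfs; ΣQ_DR = 1784 cfs.
V = ΣQ_DR · Δt = 1784 × 900 s = 1.605 × 10^6 ft³.
Over A = 0.375 mi², depth = V / A = 1.84 in.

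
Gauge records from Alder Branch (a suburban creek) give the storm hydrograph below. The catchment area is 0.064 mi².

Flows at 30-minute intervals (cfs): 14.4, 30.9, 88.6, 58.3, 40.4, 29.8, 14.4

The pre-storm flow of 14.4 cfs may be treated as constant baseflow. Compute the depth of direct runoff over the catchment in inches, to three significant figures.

d ≈ 2.13 in

Direct runoff: 0.0, 16.5, 74.2, 43.9, 26.0, 15.4, 0.0 cfs; ΣQ_DR = 176.0 cfs.
V = ΣQ_DR · Δt = 176.0 × 1800 s = 3.168 × 10^5 ft³.
Over A = 0.064 mi², depth = V / A = 2.13 in.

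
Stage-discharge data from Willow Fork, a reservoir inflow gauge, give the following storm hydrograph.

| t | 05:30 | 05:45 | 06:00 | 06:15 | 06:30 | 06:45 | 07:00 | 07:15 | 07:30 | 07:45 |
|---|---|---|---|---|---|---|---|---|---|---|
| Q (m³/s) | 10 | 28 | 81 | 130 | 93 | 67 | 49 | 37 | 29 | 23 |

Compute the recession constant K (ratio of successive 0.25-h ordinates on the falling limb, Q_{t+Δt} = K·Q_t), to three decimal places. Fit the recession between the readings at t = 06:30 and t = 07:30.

Using the recession-limb readings at t = 06:30 and t = 07:30: Q falls from 93 to 29 m³/s over 4 intervals.
K = (Q₂/Q₁)^(1/4) = (29/93)^(1/4) = 0.747.

K ≈ 0.747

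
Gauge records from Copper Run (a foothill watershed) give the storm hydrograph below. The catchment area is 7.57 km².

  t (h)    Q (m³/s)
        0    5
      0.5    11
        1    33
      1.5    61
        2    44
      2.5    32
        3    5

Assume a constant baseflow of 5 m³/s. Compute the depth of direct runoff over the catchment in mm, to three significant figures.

d ≈ 37.1 mm

Direct runoff: 0.0, 6.0, 28.0, 56.0, 39.0, 27.0, 0.0 m³/s; ΣQ_DR = 156.0 m³/s.
V = ΣQ_DR · Δt = 156.0 × 1800 s = 2.808 × 10^5 m³.
Over A = 7.57 km², depth = V / A = 37.1 mm.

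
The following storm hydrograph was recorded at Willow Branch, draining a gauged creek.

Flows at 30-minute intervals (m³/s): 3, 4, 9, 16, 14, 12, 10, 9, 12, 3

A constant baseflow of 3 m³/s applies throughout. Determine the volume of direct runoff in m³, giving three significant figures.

Direct-runoff ordinates (Q − Q_b): 0.0, 1.0, 6.0, 13.0, 11.0, 9.0, 7.0, 6.0, 9.0, 0.0 m³/s.
ΣQ_DR = 62.00 m³/s.
With Δt = 0.5 h = 1800 s, V = ΣQ_DR · Δt = 62.00 × 1800 = 1.12 × 10^5 m³.

V ≈ 1.12 × 10^5 m³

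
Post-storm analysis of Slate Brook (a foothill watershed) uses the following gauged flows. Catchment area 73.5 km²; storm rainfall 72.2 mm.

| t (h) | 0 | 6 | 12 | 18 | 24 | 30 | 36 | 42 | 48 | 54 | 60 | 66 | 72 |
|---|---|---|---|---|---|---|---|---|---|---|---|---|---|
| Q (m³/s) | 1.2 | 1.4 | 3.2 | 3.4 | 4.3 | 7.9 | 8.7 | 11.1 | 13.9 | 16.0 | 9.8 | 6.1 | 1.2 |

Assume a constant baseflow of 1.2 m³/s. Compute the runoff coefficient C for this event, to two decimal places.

ΣQ_DR = 72.60 m³/s; V = ΣQ_DR·Δt = 1.568 × 10^6 m³.
Runoff depth d = V / A = 21.34 mm.
C = d / P = 21.34 / 72.2 = 0.30.

C ≈ 0.30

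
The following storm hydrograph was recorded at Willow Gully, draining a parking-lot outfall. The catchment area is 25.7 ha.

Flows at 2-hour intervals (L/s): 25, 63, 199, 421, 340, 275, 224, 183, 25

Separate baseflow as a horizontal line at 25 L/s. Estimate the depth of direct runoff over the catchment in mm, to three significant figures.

Direct runoff: 0.0, 38.0, 174.0, 396.0, 315.0, 250.0, 199.0, 158.0, 0.0 L/s; ΣQ_DR = 1530 L/s.
V = ΣQ_DR · Δt = 1530 × 7200 s = 1.102 × 10^7 L.
Over A = 25.7 ha, depth = V / A = 42.9 mm.

d ≈ 42.9 mm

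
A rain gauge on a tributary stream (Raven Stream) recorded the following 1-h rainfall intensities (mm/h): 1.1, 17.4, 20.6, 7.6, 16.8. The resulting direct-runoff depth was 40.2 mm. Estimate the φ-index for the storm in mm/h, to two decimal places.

Only the 4 blocks with intensity above φ contribute runoff: 17.4, 20.6, 7.6, 16.8 mm/h.
Σ(I−φ)·Δt = d  ⇒  (17.4+20.6+7.6+16.8 − 4φ)·1 = 40.2
φ = (62.40 − 40.2/1) / 4 = 5.55 mm/h.

φ ≈ 5.55 mm/h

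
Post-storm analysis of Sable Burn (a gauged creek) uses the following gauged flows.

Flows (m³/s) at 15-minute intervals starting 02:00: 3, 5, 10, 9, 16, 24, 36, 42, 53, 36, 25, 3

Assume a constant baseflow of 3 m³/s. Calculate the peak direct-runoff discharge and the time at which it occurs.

Q_p = 50.0 m³/s at t = 04:00

Subtracting baseflow gives direct-runoff ordinates: 0.0, 2.0, 7.0, 6.0, 13.0, 21.0, 33.0, 39.0, 50.0, 33.0, 22.0, 0.0 m³/s.
The maximum is 50.0 m³/s, occurring at the reading for t = 04:00.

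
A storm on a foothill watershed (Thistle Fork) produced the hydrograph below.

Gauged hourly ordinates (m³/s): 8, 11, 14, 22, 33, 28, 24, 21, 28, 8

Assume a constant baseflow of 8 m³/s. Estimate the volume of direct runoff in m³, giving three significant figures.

Direct-runoff ordinates (Q − Q_b): 0.0, 3.0, 6.0, 14.0, 25.0, 20.0, 16.0, 13.0, 20.0, 0.0 m³/s.
ΣQ_DR = 117.0 m³/s.
With Δt = 1 h = 3600 s, V = ΣQ_DR · Δt = 117.0 × 3600 = 4.21 × 10^5 m³.

V ≈ 4.21 × 10^5 m³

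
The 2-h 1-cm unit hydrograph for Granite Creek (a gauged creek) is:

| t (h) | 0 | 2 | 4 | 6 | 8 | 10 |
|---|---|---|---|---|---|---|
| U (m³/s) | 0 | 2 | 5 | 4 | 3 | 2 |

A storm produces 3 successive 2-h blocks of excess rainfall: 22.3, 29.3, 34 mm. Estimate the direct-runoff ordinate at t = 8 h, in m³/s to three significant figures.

Q ≈ 35.4 m³/s

By discrete convolution, Q_j = Σ (P_i / 10 mm) · U_{j−i}.
At t = 8 h (j=4): Q = (22.3/10)·3 + (29.3/10)·4 + (34/10)·5 = 35.4 m³/s.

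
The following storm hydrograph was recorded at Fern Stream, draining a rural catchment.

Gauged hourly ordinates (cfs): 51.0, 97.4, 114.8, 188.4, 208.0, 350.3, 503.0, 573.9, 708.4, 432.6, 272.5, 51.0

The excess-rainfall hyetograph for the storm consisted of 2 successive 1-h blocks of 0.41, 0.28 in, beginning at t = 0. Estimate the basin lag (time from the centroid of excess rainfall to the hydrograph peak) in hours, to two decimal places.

t_L ≈ 7.09 h

Centroid of excess rainfall: t_c = Σ P_i·t̄_i / ΣP_i = 0.9058 h (block centres at 0.5, 1.5 h).
Hydrograph peak occurs at t = 8 h, so basin lag t_L = 8 − 0.9058 = 7.09 h.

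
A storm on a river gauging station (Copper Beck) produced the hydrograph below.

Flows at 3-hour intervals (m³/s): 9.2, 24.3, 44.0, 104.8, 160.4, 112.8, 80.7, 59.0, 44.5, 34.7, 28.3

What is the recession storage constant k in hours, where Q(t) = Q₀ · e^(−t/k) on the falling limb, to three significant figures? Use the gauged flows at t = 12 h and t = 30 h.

On the falling limb, Q drops from 160.4 to 28.3 m³/s between t = 12 h and t = 30 h (Δt = 18 h).
k = −Δt / ln(Q₂/Q₁) = −18 / ln(28.3/160.4) = 10.4 h.

k ≈ 10.4 h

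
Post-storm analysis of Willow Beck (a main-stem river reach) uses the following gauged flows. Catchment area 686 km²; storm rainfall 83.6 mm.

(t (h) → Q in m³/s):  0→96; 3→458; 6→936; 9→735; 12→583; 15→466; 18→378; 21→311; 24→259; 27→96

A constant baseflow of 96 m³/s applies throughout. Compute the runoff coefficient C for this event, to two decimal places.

C ≈ 0.63

ΣQ_DR = 3358 m³/s; V = ΣQ_DR·Δt = 3.627 × 10^7 m³.
Runoff depth d = V / A = 52.87 mm.
C = d / P = 52.87 / 83.6 = 0.63.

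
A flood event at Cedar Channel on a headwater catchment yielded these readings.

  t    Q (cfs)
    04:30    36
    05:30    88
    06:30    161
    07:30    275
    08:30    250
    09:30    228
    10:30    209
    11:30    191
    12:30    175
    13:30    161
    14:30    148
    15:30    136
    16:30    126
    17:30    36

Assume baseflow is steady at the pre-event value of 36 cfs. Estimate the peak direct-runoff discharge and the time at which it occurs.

Q_p = 239.0 cfs at t = 07:30

Subtracting baseflow gives direct-runoff ordinates: 0.0, 52.0, 125.0, 239.0, 214.0, 192.0, 173.0, 155.0, 139.0, 125.0, 112.0, 100.0, 90.0, 0.0 cfs.
The maximum is 239.0 cfs, occurring at the reading for t = 07:30.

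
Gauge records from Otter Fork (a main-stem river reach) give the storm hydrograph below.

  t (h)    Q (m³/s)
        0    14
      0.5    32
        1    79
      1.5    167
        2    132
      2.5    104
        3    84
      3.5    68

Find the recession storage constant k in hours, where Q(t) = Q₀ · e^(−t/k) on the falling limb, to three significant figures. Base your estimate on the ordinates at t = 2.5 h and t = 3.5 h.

k ≈ 2.35 h

On the falling limb, Q drops from 104 to 68 m³/s between t = 2.5 h and t = 3.5 h (Δt = 1 h).
k = −Δt / ln(Q₂/Q₁) = −1 / ln(68/104) = 2.35 h.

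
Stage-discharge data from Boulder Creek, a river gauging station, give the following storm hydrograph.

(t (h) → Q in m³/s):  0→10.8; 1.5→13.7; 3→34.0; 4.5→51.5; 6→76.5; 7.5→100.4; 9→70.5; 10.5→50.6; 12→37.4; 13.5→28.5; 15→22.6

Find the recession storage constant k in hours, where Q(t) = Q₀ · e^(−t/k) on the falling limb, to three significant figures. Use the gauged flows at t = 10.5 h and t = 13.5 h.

On the falling limb, Q drops from 50.6 to 28.5 m³/s between t = 10.5 h and t = 13.5 h (Δt = 3 h).
k = −Δt / ln(Q₂/Q₁) = −3 / ln(28.5/50.6) = 5.23 h.

k ≈ 5.23 h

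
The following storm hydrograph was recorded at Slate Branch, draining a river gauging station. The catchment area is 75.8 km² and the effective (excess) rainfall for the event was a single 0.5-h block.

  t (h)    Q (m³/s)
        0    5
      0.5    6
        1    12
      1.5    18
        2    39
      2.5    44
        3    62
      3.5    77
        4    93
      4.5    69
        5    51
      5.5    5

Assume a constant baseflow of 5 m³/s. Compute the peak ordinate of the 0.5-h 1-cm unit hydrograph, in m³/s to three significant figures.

U_p ≈ 88.0 m³/s

Direct runoff: 0.0, 1.0, 7.0, 13.0, 34.0, 39.0, 57.0, 72.0, 88.0, 64.0, 46.0, 0.0 m³/s; ΣQ_DR = 421.0 m³/s, peak = 88.0 m³/s.
Runoff depth d = ΣQ_DR·Δt / A = 421.0 × 1800 / (75.8 km²) = 9.997 mm.
The 1-cm UH is the DRH scaled by (10 mm)/d, so U_p = 88.0 × 10/9.997 = 88.0 m³/s.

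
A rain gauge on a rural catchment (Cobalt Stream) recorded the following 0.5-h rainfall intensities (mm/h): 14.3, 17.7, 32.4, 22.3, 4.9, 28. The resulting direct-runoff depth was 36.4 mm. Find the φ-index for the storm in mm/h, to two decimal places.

Only the 5 blocks with intensity above φ contribute runoff: 14.3, 17.7, 32.4, 22.3, 28 mm/h.
Σ(I−φ)·Δt = d  ⇒  (14.3+17.7+32.4+22.3+28 − 5φ)·0.5 = 36.4
φ = (114.7 − 36.4/0.5) / 5 = 8.38 mm/h.

φ ≈ 8.38 mm/h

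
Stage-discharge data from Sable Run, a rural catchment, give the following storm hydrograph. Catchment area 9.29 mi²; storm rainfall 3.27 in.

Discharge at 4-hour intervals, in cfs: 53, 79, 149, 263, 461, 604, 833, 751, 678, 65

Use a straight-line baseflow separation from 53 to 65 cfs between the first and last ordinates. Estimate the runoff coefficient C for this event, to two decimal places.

ΣQ_DR = 3346 cfs; V = ΣQ_DR·Δt = 4.818 × 10^7 ft³.
Runoff depth d = V / A = 2.232 in.
C = d / P = 2.232 / 3.27 = 0.68.

C ≈ 0.68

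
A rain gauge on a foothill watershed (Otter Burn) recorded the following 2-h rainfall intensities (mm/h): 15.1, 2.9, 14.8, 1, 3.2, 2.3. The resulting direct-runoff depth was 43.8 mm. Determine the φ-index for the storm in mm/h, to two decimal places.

φ ≈ 4.00 mm/h

Only the 2 blocks with intensity above φ contribute runoff: 15.1, 14.8 mm/h.
Σ(I−φ)·Δt = d  ⇒  (15.1+14.8 − 2φ)·2 = 43.8
φ = (29.90 − 43.8/2) / 2 = 4.00 mm/h.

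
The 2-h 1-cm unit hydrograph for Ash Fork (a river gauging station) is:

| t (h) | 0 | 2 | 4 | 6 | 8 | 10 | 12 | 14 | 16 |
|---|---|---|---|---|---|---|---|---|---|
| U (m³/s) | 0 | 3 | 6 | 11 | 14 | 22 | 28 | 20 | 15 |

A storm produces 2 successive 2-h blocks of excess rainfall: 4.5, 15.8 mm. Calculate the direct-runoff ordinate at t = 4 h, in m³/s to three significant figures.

Q ≈ 7.44 m³/s

By discrete convolution, Q_j = Σ (P_i / 10 mm) · U_{j−i}.
At t = 4 h (j=2): Q = (4.5/10)·6 + (15.8/10)·3 = 7.44 m³/s.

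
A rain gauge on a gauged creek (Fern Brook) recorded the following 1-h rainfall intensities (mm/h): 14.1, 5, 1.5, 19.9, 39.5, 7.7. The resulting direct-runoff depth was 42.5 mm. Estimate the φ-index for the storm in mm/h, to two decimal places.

φ ≈ 10.33 mm/h

Only the 3 blocks with intensity above φ contribute runoff: 14.1, 19.9, 39.5 mm/h.
Σ(I−φ)·Δt = d  ⇒  (14.1+19.9+39.5 − 3φ)·1 = 42.5
φ = (73.50 − 42.5/1) / 3 = 10.33 mm/h.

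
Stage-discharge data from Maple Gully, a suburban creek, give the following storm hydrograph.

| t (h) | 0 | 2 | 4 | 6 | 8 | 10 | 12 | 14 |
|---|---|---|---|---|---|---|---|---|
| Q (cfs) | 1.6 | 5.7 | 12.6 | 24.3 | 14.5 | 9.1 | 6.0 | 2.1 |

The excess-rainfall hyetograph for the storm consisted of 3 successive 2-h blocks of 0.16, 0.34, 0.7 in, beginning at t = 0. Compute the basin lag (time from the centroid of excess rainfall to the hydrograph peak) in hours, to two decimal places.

t_L ≈ 2.10 h

Centroid of excess rainfall: t_c = Σ P_i·t̄_i / ΣP_i = 3.9000 h (block centres at 1, 3, 5 h).
Hydrograph peak occurs at t = 6 h, so basin lag t_L = 6 − 3.9000 = 2.10 h.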